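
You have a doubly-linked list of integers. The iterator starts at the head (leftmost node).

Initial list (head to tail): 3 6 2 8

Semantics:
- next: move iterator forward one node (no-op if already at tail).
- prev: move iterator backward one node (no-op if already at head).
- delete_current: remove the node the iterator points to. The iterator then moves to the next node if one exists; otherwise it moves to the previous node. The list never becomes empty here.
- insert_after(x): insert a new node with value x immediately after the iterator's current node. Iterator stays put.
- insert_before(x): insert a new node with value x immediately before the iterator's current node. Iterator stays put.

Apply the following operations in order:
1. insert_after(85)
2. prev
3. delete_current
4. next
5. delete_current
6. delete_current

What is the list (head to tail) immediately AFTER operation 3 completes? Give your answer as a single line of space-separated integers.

After 1 (insert_after(85)): list=[3, 85, 6, 2, 8] cursor@3
After 2 (prev): list=[3, 85, 6, 2, 8] cursor@3
After 3 (delete_current): list=[85, 6, 2, 8] cursor@85

Answer: 85 6 2 8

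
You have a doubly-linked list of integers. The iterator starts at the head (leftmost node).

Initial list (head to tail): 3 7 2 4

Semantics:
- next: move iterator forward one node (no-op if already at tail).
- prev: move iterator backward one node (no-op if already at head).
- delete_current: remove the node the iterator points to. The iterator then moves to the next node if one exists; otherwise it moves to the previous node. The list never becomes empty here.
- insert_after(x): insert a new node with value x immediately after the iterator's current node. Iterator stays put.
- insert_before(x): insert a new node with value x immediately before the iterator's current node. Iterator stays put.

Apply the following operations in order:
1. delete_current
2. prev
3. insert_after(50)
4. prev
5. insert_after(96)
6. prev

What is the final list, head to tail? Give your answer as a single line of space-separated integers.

Answer: 7 96 50 2 4

Derivation:
After 1 (delete_current): list=[7, 2, 4] cursor@7
After 2 (prev): list=[7, 2, 4] cursor@7
After 3 (insert_after(50)): list=[7, 50, 2, 4] cursor@7
After 4 (prev): list=[7, 50, 2, 4] cursor@7
After 5 (insert_after(96)): list=[7, 96, 50, 2, 4] cursor@7
After 6 (prev): list=[7, 96, 50, 2, 4] cursor@7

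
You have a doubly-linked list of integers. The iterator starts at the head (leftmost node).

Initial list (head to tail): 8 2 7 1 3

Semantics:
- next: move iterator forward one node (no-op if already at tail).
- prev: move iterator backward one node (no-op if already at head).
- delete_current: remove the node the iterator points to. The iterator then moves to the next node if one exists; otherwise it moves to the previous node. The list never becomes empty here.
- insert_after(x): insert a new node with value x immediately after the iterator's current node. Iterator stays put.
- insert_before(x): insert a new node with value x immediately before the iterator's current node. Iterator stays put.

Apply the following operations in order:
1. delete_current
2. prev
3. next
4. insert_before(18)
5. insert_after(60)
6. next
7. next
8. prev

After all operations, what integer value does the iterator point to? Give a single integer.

Answer: 60

Derivation:
After 1 (delete_current): list=[2, 7, 1, 3] cursor@2
After 2 (prev): list=[2, 7, 1, 3] cursor@2
After 3 (next): list=[2, 7, 1, 3] cursor@7
After 4 (insert_before(18)): list=[2, 18, 7, 1, 3] cursor@7
After 5 (insert_after(60)): list=[2, 18, 7, 60, 1, 3] cursor@7
After 6 (next): list=[2, 18, 7, 60, 1, 3] cursor@60
After 7 (next): list=[2, 18, 7, 60, 1, 3] cursor@1
After 8 (prev): list=[2, 18, 7, 60, 1, 3] cursor@60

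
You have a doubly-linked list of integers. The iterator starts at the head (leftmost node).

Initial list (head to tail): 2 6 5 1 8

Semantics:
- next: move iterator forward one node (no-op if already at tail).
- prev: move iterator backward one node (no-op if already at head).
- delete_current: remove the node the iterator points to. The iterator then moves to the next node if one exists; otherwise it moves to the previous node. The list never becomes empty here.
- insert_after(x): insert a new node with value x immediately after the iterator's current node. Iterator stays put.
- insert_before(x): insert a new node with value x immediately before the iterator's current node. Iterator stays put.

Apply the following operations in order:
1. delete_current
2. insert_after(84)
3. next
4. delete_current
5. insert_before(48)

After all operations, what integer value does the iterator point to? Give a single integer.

Answer: 5

Derivation:
After 1 (delete_current): list=[6, 5, 1, 8] cursor@6
After 2 (insert_after(84)): list=[6, 84, 5, 1, 8] cursor@6
After 3 (next): list=[6, 84, 5, 1, 8] cursor@84
After 4 (delete_current): list=[6, 5, 1, 8] cursor@5
After 5 (insert_before(48)): list=[6, 48, 5, 1, 8] cursor@5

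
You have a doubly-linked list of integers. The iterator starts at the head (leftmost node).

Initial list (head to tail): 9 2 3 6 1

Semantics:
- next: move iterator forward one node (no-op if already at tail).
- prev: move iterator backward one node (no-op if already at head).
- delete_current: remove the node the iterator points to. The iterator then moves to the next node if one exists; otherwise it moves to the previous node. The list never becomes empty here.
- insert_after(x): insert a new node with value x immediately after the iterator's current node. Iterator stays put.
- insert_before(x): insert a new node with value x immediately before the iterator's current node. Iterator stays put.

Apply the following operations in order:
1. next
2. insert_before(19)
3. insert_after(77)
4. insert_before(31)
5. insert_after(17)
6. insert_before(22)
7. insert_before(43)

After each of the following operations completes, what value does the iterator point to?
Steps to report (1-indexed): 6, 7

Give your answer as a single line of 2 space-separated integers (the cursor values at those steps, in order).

After 1 (next): list=[9, 2, 3, 6, 1] cursor@2
After 2 (insert_before(19)): list=[9, 19, 2, 3, 6, 1] cursor@2
After 3 (insert_after(77)): list=[9, 19, 2, 77, 3, 6, 1] cursor@2
After 4 (insert_before(31)): list=[9, 19, 31, 2, 77, 3, 6, 1] cursor@2
After 5 (insert_after(17)): list=[9, 19, 31, 2, 17, 77, 3, 6, 1] cursor@2
After 6 (insert_before(22)): list=[9, 19, 31, 22, 2, 17, 77, 3, 6, 1] cursor@2
After 7 (insert_before(43)): list=[9, 19, 31, 22, 43, 2, 17, 77, 3, 6, 1] cursor@2

Answer: 2 2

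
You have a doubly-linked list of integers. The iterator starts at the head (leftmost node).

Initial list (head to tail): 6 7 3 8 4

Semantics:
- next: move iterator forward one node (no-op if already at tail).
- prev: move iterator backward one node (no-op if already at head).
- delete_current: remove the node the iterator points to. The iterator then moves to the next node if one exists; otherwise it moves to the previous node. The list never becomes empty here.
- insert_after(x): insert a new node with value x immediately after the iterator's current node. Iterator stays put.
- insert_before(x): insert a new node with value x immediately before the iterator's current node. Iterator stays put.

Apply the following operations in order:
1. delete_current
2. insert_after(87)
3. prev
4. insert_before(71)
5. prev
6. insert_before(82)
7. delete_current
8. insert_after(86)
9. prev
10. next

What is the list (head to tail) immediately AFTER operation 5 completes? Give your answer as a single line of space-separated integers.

After 1 (delete_current): list=[7, 3, 8, 4] cursor@7
After 2 (insert_after(87)): list=[7, 87, 3, 8, 4] cursor@7
After 3 (prev): list=[7, 87, 3, 8, 4] cursor@7
After 4 (insert_before(71)): list=[71, 7, 87, 3, 8, 4] cursor@7
After 5 (prev): list=[71, 7, 87, 3, 8, 4] cursor@71

Answer: 71 7 87 3 8 4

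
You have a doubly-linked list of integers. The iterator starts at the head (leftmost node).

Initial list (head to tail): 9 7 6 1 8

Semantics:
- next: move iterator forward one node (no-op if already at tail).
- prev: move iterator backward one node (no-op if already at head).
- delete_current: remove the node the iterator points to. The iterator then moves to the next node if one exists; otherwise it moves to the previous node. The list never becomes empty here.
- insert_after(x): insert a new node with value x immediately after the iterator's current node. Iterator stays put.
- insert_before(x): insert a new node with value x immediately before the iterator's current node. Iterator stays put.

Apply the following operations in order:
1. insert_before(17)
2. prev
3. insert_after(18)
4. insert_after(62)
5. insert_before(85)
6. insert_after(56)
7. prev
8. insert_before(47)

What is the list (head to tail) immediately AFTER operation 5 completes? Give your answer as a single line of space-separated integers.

Answer: 85 17 62 18 9 7 6 1 8

Derivation:
After 1 (insert_before(17)): list=[17, 9, 7, 6, 1, 8] cursor@9
After 2 (prev): list=[17, 9, 7, 6, 1, 8] cursor@17
After 3 (insert_after(18)): list=[17, 18, 9, 7, 6, 1, 8] cursor@17
After 4 (insert_after(62)): list=[17, 62, 18, 9, 7, 6, 1, 8] cursor@17
After 5 (insert_before(85)): list=[85, 17, 62, 18, 9, 7, 6, 1, 8] cursor@17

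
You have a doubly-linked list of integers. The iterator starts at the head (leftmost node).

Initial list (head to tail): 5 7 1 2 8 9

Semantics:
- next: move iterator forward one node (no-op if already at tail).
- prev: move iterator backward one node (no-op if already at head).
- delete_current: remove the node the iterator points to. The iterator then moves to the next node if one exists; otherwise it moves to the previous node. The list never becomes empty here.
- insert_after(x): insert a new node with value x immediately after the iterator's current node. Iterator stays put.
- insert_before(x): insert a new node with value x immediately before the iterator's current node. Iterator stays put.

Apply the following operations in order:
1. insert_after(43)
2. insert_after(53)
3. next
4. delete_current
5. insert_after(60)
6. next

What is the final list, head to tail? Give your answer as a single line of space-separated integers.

After 1 (insert_after(43)): list=[5, 43, 7, 1, 2, 8, 9] cursor@5
After 2 (insert_after(53)): list=[5, 53, 43, 7, 1, 2, 8, 9] cursor@5
After 3 (next): list=[5, 53, 43, 7, 1, 2, 8, 9] cursor@53
After 4 (delete_current): list=[5, 43, 7, 1, 2, 8, 9] cursor@43
After 5 (insert_after(60)): list=[5, 43, 60, 7, 1, 2, 8, 9] cursor@43
After 6 (next): list=[5, 43, 60, 7, 1, 2, 8, 9] cursor@60

Answer: 5 43 60 7 1 2 8 9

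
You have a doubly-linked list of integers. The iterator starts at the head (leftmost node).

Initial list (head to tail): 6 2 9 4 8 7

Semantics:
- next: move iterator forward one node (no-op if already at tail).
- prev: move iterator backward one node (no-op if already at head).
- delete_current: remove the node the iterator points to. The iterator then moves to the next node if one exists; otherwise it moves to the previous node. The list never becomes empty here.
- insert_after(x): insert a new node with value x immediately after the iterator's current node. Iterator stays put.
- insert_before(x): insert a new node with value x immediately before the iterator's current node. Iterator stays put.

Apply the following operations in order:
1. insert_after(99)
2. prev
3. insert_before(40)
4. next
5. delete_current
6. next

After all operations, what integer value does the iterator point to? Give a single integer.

After 1 (insert_after(99)): list=[6, 99, 2, 9, 4, 8, 7] cursor@6
After 2 (prev): list=[6, 99, 2, 9, 4, 8, 7] cursor@6
After 3 (insert_before(40)): list=[40, 6, 99, 2, 9, 4, 8, 7] cursor@6
After 4 (next): list=[40, 6, 99, 2, 9, 4, 8, 7] cursor@99
After 5 (delete_current): list=[40, 6, 2, 9, 4, 8, 7] cursor@2
After 6 (next): list=[40, 6, 2, 9, 4, 8, 7] cursor@9

Answer: 9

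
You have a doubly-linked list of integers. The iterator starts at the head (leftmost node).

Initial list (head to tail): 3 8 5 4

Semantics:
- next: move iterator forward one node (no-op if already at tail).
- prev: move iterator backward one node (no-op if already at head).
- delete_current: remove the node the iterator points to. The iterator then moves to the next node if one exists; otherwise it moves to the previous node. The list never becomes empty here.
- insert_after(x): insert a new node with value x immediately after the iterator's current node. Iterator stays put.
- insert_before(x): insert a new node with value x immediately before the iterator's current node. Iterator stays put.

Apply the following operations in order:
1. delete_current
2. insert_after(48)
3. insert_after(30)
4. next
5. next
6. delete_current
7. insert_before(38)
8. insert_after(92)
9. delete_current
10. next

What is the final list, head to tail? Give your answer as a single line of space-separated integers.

Answer: 8 30 38 92 4

Derivation:
After 1 (delete_current): list=[8, 5, 4] cursor@8
After 2 (insert_after(48)): list=[8, 48, 5, 4] cursor@8
After 3 (insert_after(30)): list=[8, 30, 48, 5, 4] cursor@8
After 4 (next): list=[8, 30, 48, 5, 4] cursor@30
After 5 (next): list=[8, 30, 48, 5, 4] cursor@48
After 6 (delete_current): list=[8, 30, 5, 4] cursor@5
After 7 (insert_before(38)): list=[8, 30, 38, 5, 4] cursor@5
After 8 (insert_after(92)): list=[8, 30, 38, 5, 92, 4] cursor@5
After 9 (delete_current): list=[8, 30, 38, 92, 4] cursor@92
After 10 (next): list=[8, 30, 38, 92, 4] cursor@4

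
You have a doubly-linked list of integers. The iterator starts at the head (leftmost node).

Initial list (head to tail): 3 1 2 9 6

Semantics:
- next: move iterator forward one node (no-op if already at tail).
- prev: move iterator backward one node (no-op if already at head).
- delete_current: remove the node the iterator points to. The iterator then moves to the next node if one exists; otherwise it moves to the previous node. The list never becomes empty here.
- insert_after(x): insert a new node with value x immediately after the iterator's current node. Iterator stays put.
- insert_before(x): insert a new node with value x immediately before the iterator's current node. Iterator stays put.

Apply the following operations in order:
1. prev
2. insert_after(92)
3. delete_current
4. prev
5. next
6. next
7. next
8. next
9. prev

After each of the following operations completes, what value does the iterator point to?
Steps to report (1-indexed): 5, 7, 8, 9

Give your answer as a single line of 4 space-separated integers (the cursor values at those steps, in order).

Answer: 1 9 6 9

Derivation:
After 1 (prev): list=[3, 1, 2, 9, 6] cursor@3
After 2 (insert_after(92)): list=[3, 92, 1, 2, 9, 6] cursor@3
After 3 (delete_current): list=[92, 1, 2, 9, 6] cursor@92
After 4 (prev): list=[92, 1, 2, 9, 6] cursor@92
After 5 (next): list=[92, 1, 2, 9, 6] cursor@1
After 6 (next): list=[92, 1, 2, 9, 6] cursor@2
After 7 (next): list=[92, 1, 2, 9, 6] cursor@9
After 8 (next): list=[92, 1, 2, 9, 6] cursor@6
After 9 (prev): list=[92, 1, 2, 9, 6] cursor@9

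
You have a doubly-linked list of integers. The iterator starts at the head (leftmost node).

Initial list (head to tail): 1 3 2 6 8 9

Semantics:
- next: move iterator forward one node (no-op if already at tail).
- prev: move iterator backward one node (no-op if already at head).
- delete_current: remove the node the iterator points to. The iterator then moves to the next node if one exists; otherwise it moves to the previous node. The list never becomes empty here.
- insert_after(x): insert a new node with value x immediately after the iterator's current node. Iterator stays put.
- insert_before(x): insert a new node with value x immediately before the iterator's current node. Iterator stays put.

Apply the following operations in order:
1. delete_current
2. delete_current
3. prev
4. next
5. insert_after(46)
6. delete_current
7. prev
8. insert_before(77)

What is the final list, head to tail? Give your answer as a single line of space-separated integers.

After 1 (delete_current): list=[3, 2, 6, 8, 9] cursor@3
After 2 (delete_current): list=[2, 6, 8, 9] cursor@2
After 3 (prev): list=[2, 6, 8, 9] cursor@2
After 4 (next): list=[2, 6, 8, 9] cursor@6
After 5 (insert_after(46)): list=[2, 6, 46, 8, 9] cursor@6
After 6 (delete_current): list=[2, 46, 8, 9] cursor@46
After 7 (prev): list=[2, 46, 8, 9] cursor@2
After 8 (insert_before(77)): list=[77, 2, 46, 8, 9] cursor@2

Answer: 77 2 46 8 9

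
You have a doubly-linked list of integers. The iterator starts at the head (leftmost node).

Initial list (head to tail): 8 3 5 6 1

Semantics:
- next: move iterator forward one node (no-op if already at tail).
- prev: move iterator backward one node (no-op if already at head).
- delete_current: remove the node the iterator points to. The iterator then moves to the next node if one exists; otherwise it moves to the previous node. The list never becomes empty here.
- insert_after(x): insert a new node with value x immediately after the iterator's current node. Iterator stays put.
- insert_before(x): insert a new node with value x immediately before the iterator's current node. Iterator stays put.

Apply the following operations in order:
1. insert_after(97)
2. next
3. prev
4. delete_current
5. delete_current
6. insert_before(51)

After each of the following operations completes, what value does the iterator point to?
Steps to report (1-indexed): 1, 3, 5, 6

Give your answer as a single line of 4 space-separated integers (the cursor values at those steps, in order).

After 1 (insert_after(97)): list=[8, 97, 3, 5, 6, 1] cursor@8
After 2 (next): list=[8, 97, 3, 5, 6, 1] cursor@97
After 3 (prev): list=[8, 97, 3, 5, 6, 1] cursor@8
After 4 (delete_current): list=[97, 3, 5, 6, 1] cursor@97
After 5 (delete_current): list=[3, 5, 6, 1] cursor@3
After 6 (insert_before(51)): list=[51, 3, 5, 6, 1] cursor@3

Answer: 8 8 3 3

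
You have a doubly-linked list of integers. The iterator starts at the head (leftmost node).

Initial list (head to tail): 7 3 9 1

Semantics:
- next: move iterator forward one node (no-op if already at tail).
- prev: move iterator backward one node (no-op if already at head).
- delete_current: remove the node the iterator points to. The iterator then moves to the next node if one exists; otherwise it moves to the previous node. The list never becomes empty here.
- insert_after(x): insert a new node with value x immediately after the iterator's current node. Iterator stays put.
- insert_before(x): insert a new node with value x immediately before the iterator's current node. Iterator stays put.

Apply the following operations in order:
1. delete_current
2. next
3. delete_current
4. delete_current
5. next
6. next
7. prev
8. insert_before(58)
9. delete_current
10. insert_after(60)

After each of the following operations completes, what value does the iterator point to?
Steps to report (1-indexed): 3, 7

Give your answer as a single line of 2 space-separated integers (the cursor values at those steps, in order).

After 1 (delete_current): list=[3, 9, 1] cursor@3
After 2 (next): list=[3, 9, 1] cursor@9
After 3 (delete_current): list=[3, 1] cursor@1
After 4 (delete_current): list=[3] cursor@3
After 5 (next): list=[3] cursor@3
After 6 (next): list=[3] cursor@3
After 7 (prev): list=[3] cursor@3
After 8 (insert_before(58)): list=[58, 3] cursor@3
After 9 (delete_current): list=[58] cursor@58
After 10 (insert_after(60)): list=[58, 60] cursor@58

Answer: 1 3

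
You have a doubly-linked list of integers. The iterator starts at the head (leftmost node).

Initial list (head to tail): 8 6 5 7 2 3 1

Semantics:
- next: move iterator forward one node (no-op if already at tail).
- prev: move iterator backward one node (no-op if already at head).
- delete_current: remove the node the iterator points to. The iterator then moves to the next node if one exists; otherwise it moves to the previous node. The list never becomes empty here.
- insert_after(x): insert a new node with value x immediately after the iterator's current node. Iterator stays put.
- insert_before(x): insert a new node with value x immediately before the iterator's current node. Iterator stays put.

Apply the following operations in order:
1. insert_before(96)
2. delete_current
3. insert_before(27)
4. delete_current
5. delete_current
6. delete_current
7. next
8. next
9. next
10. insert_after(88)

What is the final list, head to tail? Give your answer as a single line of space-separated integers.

Answer: 96 27 2 3 1 88

Derivation:
After 1 (insert_before(96)): list=[96, 8, 6, 5, 7, 2, 3, 1] cursor@8
After 2 (delete_current): list=[96, 6, 5, 7, 2, 3, 1] cursor@6
After 3 (insert_before(27)): list=[96, 27, 6, 5, 7, 2, 3, 1] cursor@6
After 4 (delete_current): list=[96, 27, 5, 7, 2, 3, 1] cursor@5
After 5 (delete_current): list=[96, 27, 7, 2, 3, 1] cursor@7
After 6 (delete_current): list=[96, 27, 2, 3, 1] cursor@2
After 7 (next): list=[96, 27, 2, 3, 1] cursor@3
After 8 (next): list=[96, 27, 2, 3, 1] cursor@1
After 9 (next): list=[96, 27, 2, 3, 1] cursor@1
After 10 (insert_after(88)): list=[96, 27, 2, 3, 1, 88] cursor@1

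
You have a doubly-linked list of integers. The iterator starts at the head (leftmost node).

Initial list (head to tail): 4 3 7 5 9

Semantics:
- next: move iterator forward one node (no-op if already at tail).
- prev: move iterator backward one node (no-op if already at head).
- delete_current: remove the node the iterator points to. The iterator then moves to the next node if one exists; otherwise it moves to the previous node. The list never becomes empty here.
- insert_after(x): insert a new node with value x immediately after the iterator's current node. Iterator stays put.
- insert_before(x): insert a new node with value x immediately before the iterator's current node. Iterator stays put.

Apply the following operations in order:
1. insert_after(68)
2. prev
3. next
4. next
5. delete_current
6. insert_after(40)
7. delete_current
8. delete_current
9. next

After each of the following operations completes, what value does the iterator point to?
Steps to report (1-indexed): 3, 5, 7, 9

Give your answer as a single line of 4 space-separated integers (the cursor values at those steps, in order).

After 1 (insert_after(68)): list=[4, 68, 3, 7, 5, 9] cursor@4
After 2 (prev): list=[4, 68, 3, 7, 5, 9] cursor@4
After 3 (next): list=[4, 68, 3, 7, 5, 9] cursor@68
After 4 (next): list=[4, 68, 3, 7, 5, 9] cursor@3
After 5 (delete_current): list=[4, 68, 7, 5, 9] cursor@7
After 6 (insert_after(40)): list=[4, 68, 7, 40, 5, 9] cursor@7
After 7 (delete_current): list=[4, 68, 40, 5, 9] cursor@40
After 8 (delete_current): list=[4, 68, 5, 9] cursor@5
After 9 (next): list=[4, 68, 5, 9] cursor@9

Answer: 68 7 40 9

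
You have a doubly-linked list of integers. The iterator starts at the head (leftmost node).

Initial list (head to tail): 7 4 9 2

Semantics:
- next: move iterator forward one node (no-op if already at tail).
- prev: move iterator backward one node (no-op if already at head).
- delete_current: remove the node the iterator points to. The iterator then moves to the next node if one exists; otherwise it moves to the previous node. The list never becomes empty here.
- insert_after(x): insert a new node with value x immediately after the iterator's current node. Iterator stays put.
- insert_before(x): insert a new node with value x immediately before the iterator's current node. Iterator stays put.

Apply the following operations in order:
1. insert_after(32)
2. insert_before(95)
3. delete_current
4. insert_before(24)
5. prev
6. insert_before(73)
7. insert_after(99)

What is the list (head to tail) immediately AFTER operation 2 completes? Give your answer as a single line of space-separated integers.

After 1 (insert_after(32)): list=[7, 32, 4, 9, 2] cursor@7
After 2 (insert_before(95)): list=[95, 7, 32, 4, 9, 2] cursor@7

Answer: 95 7 32 4 9 2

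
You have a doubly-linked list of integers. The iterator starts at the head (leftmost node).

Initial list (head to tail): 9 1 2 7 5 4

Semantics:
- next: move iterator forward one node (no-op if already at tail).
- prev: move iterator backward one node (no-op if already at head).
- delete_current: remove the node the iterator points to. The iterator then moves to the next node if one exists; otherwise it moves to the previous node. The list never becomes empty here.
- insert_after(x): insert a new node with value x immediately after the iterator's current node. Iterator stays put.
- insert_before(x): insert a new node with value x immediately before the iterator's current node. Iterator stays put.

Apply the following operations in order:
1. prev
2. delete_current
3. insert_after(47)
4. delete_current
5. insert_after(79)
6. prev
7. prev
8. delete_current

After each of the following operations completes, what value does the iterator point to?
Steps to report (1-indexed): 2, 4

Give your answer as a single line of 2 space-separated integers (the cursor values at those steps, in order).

After 1 (prev): list=[9, 1, 2, 7, 5, 4] cursor@9
After 2 (delete_current): list=[1, 2, 7, 5, 4] cursor@1
After 3 (insert_after(47)): list=[1, 47, 2, 7, 5, 4] cursor@1
After 4 (delete_current): list=[47, 2, 7, 5, 4] cursor@47
After 5 (insert_after(79)): list=[47, 79, 2, 7, 5, 4] cursor@47
After 6 (prev): list=[47, 79, 2, 7, 5, 4] cursor@47
After 7 (prev): list=[47, 79, 2, 7, 5, 4] cursor@47
After 8 (delete_current): list=[79, 2, 7, 5, 4] cursor@79

Answer: 1 47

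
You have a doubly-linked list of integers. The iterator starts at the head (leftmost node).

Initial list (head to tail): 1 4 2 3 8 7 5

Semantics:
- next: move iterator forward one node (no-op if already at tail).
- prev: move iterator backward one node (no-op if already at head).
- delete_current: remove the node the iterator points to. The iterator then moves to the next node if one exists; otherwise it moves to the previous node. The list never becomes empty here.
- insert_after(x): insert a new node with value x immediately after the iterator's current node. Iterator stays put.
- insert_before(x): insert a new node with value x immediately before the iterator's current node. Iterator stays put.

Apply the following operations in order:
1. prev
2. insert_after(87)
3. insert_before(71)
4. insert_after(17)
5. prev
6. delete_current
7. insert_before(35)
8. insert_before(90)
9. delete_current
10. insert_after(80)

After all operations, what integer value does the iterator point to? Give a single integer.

Answer: 17

Derivation:
After 1 (prev): list=[1, 4, 2, 3, 8, 7, 5] cursor@1
After 2 (insert_after(87)): list=[1, 87, 4, 2, 3, 8, 7, 5] cursor@1
After 3 (insert_before(71)): list=[71, 1, 87, 4, 2, 3, 8, 7, 5] cursor@1
After 4 (insert_after(17)): list=[71, 1, 17, 87, 4, 2, 3, 8, 7, 5] cursor@1
After 5 (prev): list=[71, 1, 17, 87, 4, 2, 3, 8, 7, 5] cursor@71
After 6 (delete_current): list=[1, 17, 87, 4, 2, 3, 8, 7, 5] cursor@1
After 7 (insert_before(35)): list=[35, 1, 17, 87, 4, 2, 3, 8, 7, 5] cursor@1
After 8 (insert_before(90)): list=[35, 90, 1, 17, 87, 4, 2, 3, 8, 7, 5] cursor@1
After 9 (delete_current): list=[35, 90, 17, 87, 4, 2, 3, 8, 7, 5] cursor@17
After 10 (insert_after(80)): list=[35, 90, 17, 80, 87, 4, 2, 3, 8, 7, 5] cursor@17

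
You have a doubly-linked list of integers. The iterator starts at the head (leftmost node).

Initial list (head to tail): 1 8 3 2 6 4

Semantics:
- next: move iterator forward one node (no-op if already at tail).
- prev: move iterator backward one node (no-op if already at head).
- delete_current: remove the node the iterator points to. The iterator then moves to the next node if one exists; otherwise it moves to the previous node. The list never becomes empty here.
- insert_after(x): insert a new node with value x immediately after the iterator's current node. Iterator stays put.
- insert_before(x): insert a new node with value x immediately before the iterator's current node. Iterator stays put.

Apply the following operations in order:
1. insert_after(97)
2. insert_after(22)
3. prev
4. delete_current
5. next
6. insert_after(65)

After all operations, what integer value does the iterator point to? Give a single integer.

Answer: 97

Derivation:
After 1 (insert_after(97)): list=[1, 97, 8, 3, 2, 6, 4] cursor@1
After 2 (insert_after(22)): list=[1, 22, 97, 8, 3, 2, 6, 4] cursor@1
After 3 (prev): list=[1, 22, 97, 8, 3, 2, 6, 4] cursor@1
After 4 (delete_current): list=[22, 97, 8, 3, 2, 6, 4] cursor@22
After 5 (next): list=[22, 97, 8, 3, 2, 6, 4] cursor@97
After 6 (insert_after(65)): list=[22, 97, 65, 8, 3, 2, 6, 4] cursor@97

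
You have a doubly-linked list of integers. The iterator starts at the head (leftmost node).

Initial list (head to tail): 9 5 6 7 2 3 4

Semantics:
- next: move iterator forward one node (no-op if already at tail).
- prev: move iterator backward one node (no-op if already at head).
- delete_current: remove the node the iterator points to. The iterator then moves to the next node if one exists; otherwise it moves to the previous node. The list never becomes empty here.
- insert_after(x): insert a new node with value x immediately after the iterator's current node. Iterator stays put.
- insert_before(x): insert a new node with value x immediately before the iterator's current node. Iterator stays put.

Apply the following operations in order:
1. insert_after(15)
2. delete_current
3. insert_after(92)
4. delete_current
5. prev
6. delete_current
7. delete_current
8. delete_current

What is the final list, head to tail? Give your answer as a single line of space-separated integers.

Answer: 7 2 3 4

Derivation:
After 1 (insert_after(15)): list=[9, 15, 5, 6, 7, 2, 3, 4] cursor@9
After 2 (delete_current): list=[15, 5, 6, 7, 2, 3, 4] cursor@15
After 3 (insert_after(92)): list=[15, 92, 5, 6, 7, 2, 3, 4] cursor@15
After 4 (delete_current): list=[92, 5, 6, 7, 2, 3, 4] cursor@92
After 5 (prev): list=[92, 5, 6, 7, 2, 3, 4] cursor@92
After 6 (delete_current): list=[5, 6, 7, 2, 3, 4] cursor@5
After 7 (delete_current): list=[6, 7, 2, 3, 4] cursor@6
After 8 (delete_current): list=[7, 2, 3, 4] cursor@7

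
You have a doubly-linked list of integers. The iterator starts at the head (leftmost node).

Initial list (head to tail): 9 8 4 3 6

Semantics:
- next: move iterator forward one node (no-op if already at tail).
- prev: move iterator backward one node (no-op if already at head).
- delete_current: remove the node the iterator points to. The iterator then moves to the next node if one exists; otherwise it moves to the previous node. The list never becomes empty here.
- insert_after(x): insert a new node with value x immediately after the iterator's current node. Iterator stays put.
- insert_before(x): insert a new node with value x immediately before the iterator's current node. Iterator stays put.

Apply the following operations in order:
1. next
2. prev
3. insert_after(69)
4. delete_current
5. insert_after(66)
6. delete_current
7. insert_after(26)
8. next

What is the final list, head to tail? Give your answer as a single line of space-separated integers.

Answer: 66 26 8 4 3 6

Derivation:
After 1 (next): list=[9, 8, 4, 3, 6] cursor@8
After 2 (prev): list=[9, 8, 4, 3, 6] cursor@9
After 3 (insert_after(69)): list=[9, 69, 8, 4, 3, 6] cursor@9
After 4 (delete_current): list=[69, 8, 4, 3, 6] cursor@69
After 5 (insert_after(66)): list=[69, 66, 8, 4, 3, 6] cursor@69
After 6 (delete_current): list=[66, 8, 4, 3, 6] cursor@66
After 7 (insert_after(26)): list=[66, 26, 8, 4, 3, 6] cursor@66
After 8 (next): list=[66, 26, 8, 4, 3, 6] cursor@26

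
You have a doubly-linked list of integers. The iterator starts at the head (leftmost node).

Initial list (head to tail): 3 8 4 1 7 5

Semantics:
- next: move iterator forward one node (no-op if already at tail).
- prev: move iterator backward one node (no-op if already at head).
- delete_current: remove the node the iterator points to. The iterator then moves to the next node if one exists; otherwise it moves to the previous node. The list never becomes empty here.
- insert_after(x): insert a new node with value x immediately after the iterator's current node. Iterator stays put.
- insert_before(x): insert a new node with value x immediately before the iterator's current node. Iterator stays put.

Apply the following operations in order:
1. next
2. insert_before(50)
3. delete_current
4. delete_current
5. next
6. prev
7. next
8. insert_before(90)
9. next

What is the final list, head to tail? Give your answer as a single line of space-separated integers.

After 1 (next): list=[3, 8, 4, 1, 7, 5] cursor@8
After 2 (insert_before(50)): list=[3, 50, 8, 4, 1, 7, 5] cursor@8
After 3 (delete_current): list=[3, 50, 4, 1, 7, 5] cursor@4
After 4 (delete_current): list=[3, 50, 1, 7, 5] cursor@1
After 5 (next): list=[3, 50, 1, 7, 5] cursor@7
After 6 (prev): list=[3, 50, 1, 7, 5] cursor@1
After 7 (next): list=[3, 50, 1, 7, 5] cursor@7
After 8 (insert_before(90)): list=[3, 50, 1, 90, 7, 5] cursor@7
After 9 (next): list=[3, 50, 1, 90, 7, 5] cursor@5

Answer: 3 50 1 90 7 5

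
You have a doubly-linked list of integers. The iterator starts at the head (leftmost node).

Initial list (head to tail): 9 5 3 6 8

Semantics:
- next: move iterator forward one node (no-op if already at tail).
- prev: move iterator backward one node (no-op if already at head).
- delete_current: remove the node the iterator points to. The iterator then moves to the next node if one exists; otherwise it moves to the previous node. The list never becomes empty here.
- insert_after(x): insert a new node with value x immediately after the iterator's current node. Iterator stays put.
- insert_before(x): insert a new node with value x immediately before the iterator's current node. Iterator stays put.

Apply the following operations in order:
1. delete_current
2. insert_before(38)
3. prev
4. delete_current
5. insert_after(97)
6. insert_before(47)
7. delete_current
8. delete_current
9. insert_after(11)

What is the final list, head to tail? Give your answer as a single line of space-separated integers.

After 1 (delete_current): list=[5, 3, 6, 8] cursor@5
After 2 (insert_before(38)): list=[38, 5, 3, 6, 8] cursor@5
After 3 (prev): list=[38, 5, 3, 6, 8] cursor@38
After 4 (delete_current): list=[5, 3, 6, 8] cursor@5
After 5 (insert_after(97)): list=[5, 97, 3, 6, 8] cursor@5
After 6 (insert_before(47)): list=[47, 5, 97, 3, 6, 8] cursor@5
After 7 (delete_current): list=[47, 97, 3, 6, 8] cursor@97
After 8 (delete_current): list=[47, 3, 6, 8] cursor@3
After 9 (insert_after(11)): list=[47, 3, 11, 6, 8] cursor@3

Answer: 47 3 11 6 8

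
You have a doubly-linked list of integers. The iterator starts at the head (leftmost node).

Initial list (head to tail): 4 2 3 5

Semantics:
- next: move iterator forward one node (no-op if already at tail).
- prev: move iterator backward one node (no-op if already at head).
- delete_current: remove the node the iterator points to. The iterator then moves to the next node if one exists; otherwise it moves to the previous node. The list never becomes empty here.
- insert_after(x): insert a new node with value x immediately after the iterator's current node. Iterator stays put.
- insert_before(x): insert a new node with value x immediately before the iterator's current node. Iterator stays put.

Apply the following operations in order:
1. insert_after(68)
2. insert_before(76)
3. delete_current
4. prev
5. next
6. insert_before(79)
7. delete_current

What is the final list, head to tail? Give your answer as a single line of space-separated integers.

After 1 (insert_after(68)): list=[4, 68, 2, 3, 5] cursor@4
After 2 (insert_before(76)): list=[76, 4, 68, 2, 3, 5] cursor@4
After 3 (delete_current): list=[76, 68, 2, 3, 5] cursor@68
After 4 (prev): list=[76, 68, 2, 3, 5] cursor@76
After 5 (next): list=[76, 68, 2, 3, 5] cursor@68
After 6 (insert_before(79)): list=[76, 79, 68, 2, 3, 5] cursor@68
After 7 (delete_current): list=[76, 79, 2, 3, 5] cursor@2

Answer: 76 79 2 3 5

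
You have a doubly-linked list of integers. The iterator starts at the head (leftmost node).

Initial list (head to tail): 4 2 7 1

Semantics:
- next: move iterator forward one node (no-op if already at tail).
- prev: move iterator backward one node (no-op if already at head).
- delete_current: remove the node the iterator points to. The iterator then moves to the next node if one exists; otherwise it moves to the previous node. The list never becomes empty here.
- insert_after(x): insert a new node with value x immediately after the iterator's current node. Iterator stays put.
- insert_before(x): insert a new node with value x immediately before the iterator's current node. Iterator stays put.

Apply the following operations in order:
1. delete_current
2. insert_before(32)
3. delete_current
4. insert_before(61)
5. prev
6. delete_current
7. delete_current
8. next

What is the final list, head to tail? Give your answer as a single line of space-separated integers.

Answer: 32 1

Derivation:
After 1 (delete_current): list=[2, 7, 1] cursor@2
After 2 (insert_before(32)): list=[32, 2, 7, 1] cursor@2
After 3 (delete_current): list=[32, 7, 1] cursor@7
After 4 (insert_before(61)): list=[32, 61, 7, 1] cursor@7
After 5 (prev): list=[32, 61, 7, 1] cursor@61
After 6 (delete_current): list=[32, 7, 1] cursor@7
After 7 (delete_current): list=[32, 1] cursor@1
After 8 (next): list=[32, 1] cursor@1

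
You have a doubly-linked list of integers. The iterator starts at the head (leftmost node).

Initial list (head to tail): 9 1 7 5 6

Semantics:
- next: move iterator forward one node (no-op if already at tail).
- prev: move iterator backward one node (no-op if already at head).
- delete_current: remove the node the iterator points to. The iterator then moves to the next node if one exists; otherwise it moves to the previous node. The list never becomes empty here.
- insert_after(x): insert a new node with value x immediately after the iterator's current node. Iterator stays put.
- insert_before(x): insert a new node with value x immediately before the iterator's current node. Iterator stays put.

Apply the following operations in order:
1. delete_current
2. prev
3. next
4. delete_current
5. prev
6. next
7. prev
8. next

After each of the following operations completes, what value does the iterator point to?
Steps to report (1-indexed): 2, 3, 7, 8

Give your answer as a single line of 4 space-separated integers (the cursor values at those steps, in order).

Answer: 1 7 1 5

Derivation:
After 1 (delete_current): list=[1, 7, 5, 6] cursor@1
After 2 (prev): list=[1, 7, 5, 6] cursor@1
After 3 (next): list=[1, 7, 5, 6] cursor@7
After 4 (delete_current): list=[1, 5, 6] cursor@5
After 5 (prev): list=[1, 5, 6] cursor@1
After 6 (next): list=[1, 5, 6] cursor@5
After 7 (prev): list=[1, 5, 6] cursor@1
After 8 (next): list=[1, 5, 6] cursor@5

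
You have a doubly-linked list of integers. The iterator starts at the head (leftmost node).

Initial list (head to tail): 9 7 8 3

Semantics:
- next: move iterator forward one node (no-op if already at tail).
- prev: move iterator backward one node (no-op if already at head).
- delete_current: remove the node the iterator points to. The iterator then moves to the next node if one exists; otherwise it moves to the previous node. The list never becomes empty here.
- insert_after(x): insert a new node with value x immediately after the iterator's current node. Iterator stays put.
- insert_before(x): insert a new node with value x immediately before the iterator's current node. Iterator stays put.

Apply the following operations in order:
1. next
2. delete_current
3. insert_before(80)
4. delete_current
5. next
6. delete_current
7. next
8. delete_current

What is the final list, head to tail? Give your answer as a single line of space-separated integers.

After 1 (next): list=[9, 7, 8, 3] cursor@7
After 2 (delete_current): list=[9, 8, 3] cursor@8
After 3 (insert_before(80)): list=[9, 80, 8, 3] cursor@8
After 4 (delete_current): list=[9, 80, 3] cursor@3
After 5 (next): list=[9, 80, 3] cursor@3
After 6 (delete_current): list=[9, 80] cursor@80
After 7 (next): list=[9, 80] cursor@80
After 8 (delete_current): list=[9] cursor@9

Answer: 9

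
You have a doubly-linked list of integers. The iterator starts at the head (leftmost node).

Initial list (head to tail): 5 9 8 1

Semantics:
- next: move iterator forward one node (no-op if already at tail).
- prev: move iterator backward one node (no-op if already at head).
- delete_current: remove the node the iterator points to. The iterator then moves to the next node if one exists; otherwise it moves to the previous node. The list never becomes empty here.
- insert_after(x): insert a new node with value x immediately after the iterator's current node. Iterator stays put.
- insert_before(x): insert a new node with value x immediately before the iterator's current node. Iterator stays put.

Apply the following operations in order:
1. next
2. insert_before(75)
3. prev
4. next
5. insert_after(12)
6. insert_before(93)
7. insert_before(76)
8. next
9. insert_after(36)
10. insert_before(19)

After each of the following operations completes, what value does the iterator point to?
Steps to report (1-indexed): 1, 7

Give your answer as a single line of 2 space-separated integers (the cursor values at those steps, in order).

Answer: 9 9

Derivation:
After 1 (next): list=[5, 9, 8, 1] cursor@9
After 2 (insert_before(75)): list=[5, 75, 9, 8, 1] cursor@9
After 3 (prev): list=[5, 75, 9, 8, 1] cursor@75
After 4 (next): list=[5, 75, 9, 8, 1] cursor@9
After 5 (insert_after(12)): list=[5, 75, 9, 12, 8, 1] cursor@9
After 6 (insert_before(93)): list=[5, 75, 93, 9, 12, 8, 1] cursor@9
After 7 (insert_before(76)): list=[5, 75, 93, 76, 9, 12, 8, 1] cursor@9
After 8 (next): list=[5, 75, 93, 76, 9, 12, 8, 1] cursor@12
After 9 (insert_after(36)): list=[5, 75, 93, 76, 9, 12, 36, 8, 1] cursor@12
After 10 (insert_before(19)): list=[5, 75, 93, 76, 9, 19, 12, 36, 8, 1] cursor@12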